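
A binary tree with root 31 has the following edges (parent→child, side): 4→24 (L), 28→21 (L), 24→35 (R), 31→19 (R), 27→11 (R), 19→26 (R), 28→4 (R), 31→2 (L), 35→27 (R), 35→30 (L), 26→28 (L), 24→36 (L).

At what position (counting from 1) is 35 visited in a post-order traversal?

7

Post-order visits the left subtree, then the right subtree, then the node.
At 31: go left to 2.
  2 is a leaf — visit 2.
At 31: go right to 19.
  At 19: no left child.
  At 19: go right to 26.
    At 26: go left to 28.
      At 28: go left to 21.
        21 is a leaf — visit 21.
      At 28: go right to 4.
        At 4: go left to 24.
          At 24: go left to 36.
            36 is a leaf — visit 36.
          At 24: go right to 35.
            At 35: go left to 30.
              30 is a leaf — visit 30.
            At 35: go right to 27.
              At 27: no left child.
              At 27: go right to 11.
                11 is a leaf — visit 11.
              Visit 27.
            Visit 35.
          Visit 24.
        At 4: no right child.
        Visit 4.
      Visit 28.
    At 26: no right child.
    Visit 26.
  Visit 19.
Visit 31.
Full post-order sequence: 2, 21, 36, 30, 11, 27, 35, 24, 4, 28, 26, 19, 31.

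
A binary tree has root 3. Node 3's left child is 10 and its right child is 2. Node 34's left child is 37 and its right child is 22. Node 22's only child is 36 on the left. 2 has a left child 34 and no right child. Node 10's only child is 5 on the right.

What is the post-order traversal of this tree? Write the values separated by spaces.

Post-order visits the left subtree, then the right subtree, then the node.
At 3: go left to 10.
  At 10: no left child.
  At 10: go right to 5.
    5 is a leaf — visit 5.
  Visit 10.
At 3: go right to 2.
  At 2: go left to 34.
    At 34: go left to 37.
      37 is a leaf — visit 37.
    At 34: go right to 22.
      At 22: go left to 36.
        36 is a leaf — visit 36.
      At 22: no right child.
      Visit 22.
    Visit 34.
  At 2: no right child.
  Visit 2.
Visit 3.

5 10 37 36 22 34 2 3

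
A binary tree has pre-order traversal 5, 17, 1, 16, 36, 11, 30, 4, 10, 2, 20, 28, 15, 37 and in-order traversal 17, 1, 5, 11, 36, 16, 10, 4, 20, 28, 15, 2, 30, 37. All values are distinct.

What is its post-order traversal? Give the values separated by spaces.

The first element of pre-order is the root; it splits in-order into left and right subtrees.
Root 5: left subtree has 2 nodes {17, 1}, right has 11 {11, 36, 16, 10, 4, 20, 28, 15, 2, 30, 37}.
  Root 17: left subtree has 0 nodes { }, right has 1 {1}.
  Root 16: left subtree has 2 nodes {11, 36}, right has 8 {10, 4, 20, 28, 15, 2, 30, 37}.
    Root 36: left subtree has 1 node {11}, right has 0 { }.
    Root 30: left subtree has 6 nodes {10, 4, 20, 28, 15, 2}, right has 1 {37}.
      Root 4: left subtree has 1 node {10}, right has 4 {20, 28, 15, 2}.
        Root 2: left subtree has 3 nodes {20, 28, 15}, right has 0 { }.
          Root 20: left subtree has 0 nodes { }, right has 2 {28, 15}.
            Root 28: left subtree has 0 nodes { }, right has 1 {15}.

1 17 11 36 10 15 28 20 2 4 37 30 16 5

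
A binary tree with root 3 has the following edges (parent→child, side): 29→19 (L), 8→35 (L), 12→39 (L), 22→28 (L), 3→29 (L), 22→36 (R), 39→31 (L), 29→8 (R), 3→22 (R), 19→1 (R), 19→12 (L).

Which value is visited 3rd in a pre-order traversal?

Pre-order visits the node, then its left subtree, then its right subtree.
Visit 3.
At 3: go left to 29.
  Visit 29.
  At 29: go left to 19.
    Visit 19.
    At 19: go left to 12.
      Visit 12.
      At 12: go left to 39.
        Visit 39.
        At 39: go left to 31.
          31 is a leaf — visit 31.
        At 39: no right child.
      At 12: no right child.
    At 19: go right to 1.
      1 is a leaf — visit 1.
  At 29: go right to 8.
    Visit 8.
    At 8: go left to 35.
      35 is a leaf — visit 35.
    At 8: no right child.
At 3: go right to 22.
  Visit 22.
  At 22: go left to 28.
    28 is a leaf — visit 28.
  At 22: go right to 36.
    36 is a leaf — visit 36.
Full pre-order sequence: 3, 29, 19, 12, 39, 31, 1, 8, 35, 22, 28, 36.

19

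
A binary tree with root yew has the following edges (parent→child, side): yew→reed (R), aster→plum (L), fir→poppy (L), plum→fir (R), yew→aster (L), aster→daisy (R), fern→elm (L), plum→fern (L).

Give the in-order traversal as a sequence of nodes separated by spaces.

elm fern plum poppy fir aster daisy yew reed

In-order visits the left subtree, then the node, then the right subtree.
At yew: go left to aster.
  At aster: go left to plum.
    At plum: go left to fern.
      At fern: go left to elm.
        elm is a leaf — visit elm.
      Visit fern.
      At fern: no right child.
    Visit plum.
    At plum: go right to fir.
      At fir: go left to poppy.
        poppy is a leaf — visit poppy.
      Visit fir.
      At fir: no right child.
  Visit aster.
  At aster: go right to daisy.
    daisy is a leaf — visit daisy.
Visit yew.
At yew: go right to reed.
  reed is a leaf — visit reed.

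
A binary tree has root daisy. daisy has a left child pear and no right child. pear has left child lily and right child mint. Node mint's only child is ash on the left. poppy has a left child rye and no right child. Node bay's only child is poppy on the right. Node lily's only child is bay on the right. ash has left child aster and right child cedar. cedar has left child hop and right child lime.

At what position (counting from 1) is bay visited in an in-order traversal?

2

In-order visits the left subtree, then the node, then the right subtree.
At daisy: go left to pear.
  At pear: go left to lily.
    At lily: no left child.
    Visit lily.
    At lily: go right to bay.
      At bay: no left child.
      Visit bay.
      At bay: go right to poppy.
        At poppy: go left to rye.
          rye is a leaf — visit rye.
        Visit poppy.
        At poppy: no right child.
  Visit pear.
  At pear: go right to mint.
    At mint: go left to ash.
      At ash: go left to aster.
        aster is a leaf — visit aster.
      Visit ash.
      At ash: go right to cedar.
        At cedar: go left to hop.
          hop is a leaf — visit hop.
        Visit cedar.
        At cedar: go right to lime.
          lime is a leaf — visit lime.
    Visit mint.
    At mint: no right child.
Visit daisy.
At daisy: no right child.
Full in-order sequence: lily, bay, rye, poppy, pear, aster, ash, hop, cedar, lime, mint, daisy.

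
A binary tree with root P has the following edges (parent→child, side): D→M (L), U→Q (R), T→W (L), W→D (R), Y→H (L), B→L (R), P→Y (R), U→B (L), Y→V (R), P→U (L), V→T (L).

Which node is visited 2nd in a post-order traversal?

B

Post-order visits the left subtree, then the right subtree, then the node.
At P: go left to U.
  At U: go left to B.
    At B: no left child.
    At B: go right to L.
      L is a leaf — visit L.
    Visit B.
  At U: go right to Q.
    Q is a leaf — visit Q.
  Visit U.
At P: go right to Y.
  At Y: go left to H.
    H is a leaf — visit H.
  At Y: go right to V.
    At V: go left to T.
      At T: go left to W.
        At W: no left child.
        At W: go right to D.
          At D: go left to M.
            M is a leaf — visit M.
          At D: no right child.
          Visit D.
        Visit W.
      At T: no right child.
      Visit T.
    At V: no right child.
    Visit V.
  Visit Y.
Visit P.
Full post-order sequence: L, B, Q, U, H, M, D, W, T, V, Y, P.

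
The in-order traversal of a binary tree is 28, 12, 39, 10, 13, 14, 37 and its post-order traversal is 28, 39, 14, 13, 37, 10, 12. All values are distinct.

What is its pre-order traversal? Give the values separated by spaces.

12 28 10 39 37 13 14

The last element of post-order is the root; it splits in-order into left and right subtrees.
Root 12: left subtree has 1 node {28}, right has 5 {39, 10, 13, 14, 37}.
  Root 10: left subtree has 1 node {39}, right has 3 {13, 14, 37}.
    Root 37: left subtree has 2 nodes {13, 14}, right has 0 { }.
      Root 13: left subtree has 0 nodes { }, right has 1 {14}.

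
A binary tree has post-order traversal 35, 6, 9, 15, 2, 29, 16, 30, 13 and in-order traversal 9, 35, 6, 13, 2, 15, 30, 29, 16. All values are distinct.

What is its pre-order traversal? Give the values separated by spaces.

13 9 6 35 30 2 15 16 29

The last element of post-order is the root; it splits in-order into left and right subtrees.
Root 13: left subtree has 3 nodes {9, 35, 6}, right has 5 {2, 15, 30, 29, 16}.
  Root 9: left subtree has 0 nodes { }, right has 2 {35, 6}.
    Root 6: left subtree has 1 node {35}, right has 0 { }.
  Root 30: left subtree has 2 nodes {2, 15}, right has 2 {29, 16}.
    Root 2: left subtree has 0 nodes { }, right has 1 {15}.
    Root 16: left subtree has 1 node {29}, right has 0 { }.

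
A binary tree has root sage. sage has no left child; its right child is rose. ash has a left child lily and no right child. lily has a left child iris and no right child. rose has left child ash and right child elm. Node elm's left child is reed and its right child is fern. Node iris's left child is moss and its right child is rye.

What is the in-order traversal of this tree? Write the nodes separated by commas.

In-order visits the left subtree, then the node, then the right subtree.
At sage: no left child.
Visit sage.
At sage: go right to rose.
  At rose: go left to ash.
    At ash: go left to lily.
      At lily: go left to iris.
        At iris: go left to moss.
          moss is a leaf — visit moss.
        Visit iris.
        At iris: go right to rye.
          rye is a leaf — visit rye.
      Visit lily.
      At lily: no right child.
    Visit ash.
    At ash: no right child.
  Visit rose.
  At rose: go right to elm.
    At elm: go left to reed.
      reed is a leaf — visit reed.
    Visit elm.
    At elm: go right to fern.
      fern is a leaf — visit fern.

sage, moss, iris, rye, lily, ash, rose, reed, elm, fern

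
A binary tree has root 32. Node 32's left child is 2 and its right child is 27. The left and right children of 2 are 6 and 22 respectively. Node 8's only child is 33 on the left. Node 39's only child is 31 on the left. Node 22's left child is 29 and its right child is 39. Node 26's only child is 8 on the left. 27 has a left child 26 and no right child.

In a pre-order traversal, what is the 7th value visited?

31

Pre-order visits the node, then its left subtree, then its right subtree.
Visit 32.
At 32: go left to 2.
  Visit 2.
  At 2: go left to 6.
    6 is a leaf — visit 6.
  At 2: go right to 22.
    Visit 22.
    At 22: go left to 29.
      29 is a leaf — visit 29.
    At 22: go right to 39.
      Visit 39.
      At 39: go left to 31.
        31 is a leaf — visit 31.
      At 39: no right child.
At 32: go right to 27.
  Visit 27.
  At 27: go left to 26.
    Visit 26.
    At 26: go left to 8.
      Visit 8.
      At 8: go left to 33.
        33 is a leaf — visit 33.
      At 8: no right child.
    At 26: no right child.
  At 27: no right child.
Full pre-order sequence: 32, 2, 6, 22, 29, 39, 31, 27, 26, 8, 33.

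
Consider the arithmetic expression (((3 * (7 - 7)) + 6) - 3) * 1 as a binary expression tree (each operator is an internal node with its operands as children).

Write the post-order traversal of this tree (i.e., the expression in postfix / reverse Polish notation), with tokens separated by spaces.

3 7 7 - * 6 + 3 - 1 *

Post-order on an expression tree gives postfix notation: for each operator, emit left operand, right operand, then the operator.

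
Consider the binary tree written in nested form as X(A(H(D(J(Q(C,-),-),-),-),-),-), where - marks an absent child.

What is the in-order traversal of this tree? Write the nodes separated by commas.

C, Q, J, D, H, A, X

In-order visits the left subtree, then the node, then the right subtree.
At X: go left to A.
  At A: go left to H.
    At H: go left to D.
      At D: go left to J.
        At J: go left to Q.
          At Q: go left to C.
            C is a leaf — visit C.
          Visit Q.
          At Q: no right child.
        Visit J.
        At J: no right child.
      Visit D.
      At D: no right child.
    Visit H.
    At H: no right child.
  Visit A.
  At A: no right child.
Visit X.
At X: no right child.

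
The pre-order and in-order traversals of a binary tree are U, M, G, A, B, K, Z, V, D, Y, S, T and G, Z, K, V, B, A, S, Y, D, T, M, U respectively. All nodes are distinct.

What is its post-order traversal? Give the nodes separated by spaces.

The first element of pre-order is the root; it splits in-order into left and right subtrees.
Root U: left subtree has 11 nodes {G, Z, K, V, B, A, S, Y, D, T, M}, right has 0 { }.
  Root M: left subtree has 10 nodes {G, Z, K, V, B, A, S, Y, D, T}, right has 0 { }.
    Root G: left subtree has 0 nodes { }, right has 9 {Z, K, V, B, A, S, Y, D, T}.
      Root A: left subtree has 4 nodes {Z, K, V, B}, right has 4 {S, Y, D, T}.
        Root B: left subtree has 3 nodes {Z, K, V}, right has 0 { }.
          Root K: left subtree has 1 node {Z}, right has 1 {V}.
        Root D: left subtree has 2 nodes {S, Y}, right has 1 {T}.
          Root Y: left subtree has 1 node {S}, right has 0 { }.

Z V K B S Y T D A G M U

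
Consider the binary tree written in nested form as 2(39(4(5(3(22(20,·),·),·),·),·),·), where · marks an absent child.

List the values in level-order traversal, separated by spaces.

Level-order visits nodes level by level from the root, left to right within each level.
Level 0: 2
Level 1: 39
Level 2: 4
Level 3: 5
Level 4: 3
Level 5: 22
Level 6: 20

2 39 4 5 3 22 20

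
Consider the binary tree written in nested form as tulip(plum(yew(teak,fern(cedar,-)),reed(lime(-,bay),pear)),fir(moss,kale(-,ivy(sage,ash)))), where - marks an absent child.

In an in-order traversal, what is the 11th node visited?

moss

In-order visits the left subtree, then the node, then the right subtree.
At tulip: go left to plum.
  At plum: go left to yew.
    At yew: go left to teak.
      teak is a leaf — visit teak.
    Visit yew.
    At yew: go right to fern.
      At fern: go left to cedar.
        cedar is a leaf — visit cedar.
      Visit fern.
      At fern: no right child.
  Visit plum.
  At plum: go right to reed.
    At reed: go left to lime.
      At lime: no left child.
      Visit lime.
      At lime: go right to bay.
        bay is a leaf — visit bay.
    Visit reed.
    At reed: go right to pear.
      pear is a leaf — visit pear.
Visit tulip.
At tulip: go right to fir.
  At fir: go left to moss.
    moss is a leaf — visit moss.
  Visit fir.
  At fir: go right to kale.
    At kale: no left child.
    Visit kale.
    At kale: go right to ivy.
      At ivy: go left to sage.
        sage is a leaf — visit sage.
      Visit ivy.
      At ivy: go right to ash.
        ash is a leaf — visit ash.
Full in-order sequence: teak, yew, cedar, fern, plum, lime, bay, reed, pear, tulip, moss, fir, kale, sage, ivy, ash.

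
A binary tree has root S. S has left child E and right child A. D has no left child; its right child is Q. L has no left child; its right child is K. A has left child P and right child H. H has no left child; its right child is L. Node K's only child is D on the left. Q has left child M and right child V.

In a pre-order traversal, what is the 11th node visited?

V

Pre-order visits the node, then its left subtree, then its right subtree.
Visit S.
At S: go left to E.
  E is a leaf — visit E.
At S: go right to A.
  Visit A.
  At A: go left to P.
    P is a leaf — visit P.
  At A: go right to H.
    Visit H.
    At H: no left child.
    At H: go right to L.
      Visit L.
      At L: no left child.
      At L: go right to K.
        Visit K.
        At K: go left to D.
          Visit D.
          At D: no left child.
          At D: go right to Q.
            Visit Q.
            At Q: go left to M.
              M is a leaf — visit M.
            At Q: go right to V.
              V is a leaf — visit V.
        At K: no right child.
Full pre-order sequence: S, E, A, P, H, L, K, D, Q, M, V.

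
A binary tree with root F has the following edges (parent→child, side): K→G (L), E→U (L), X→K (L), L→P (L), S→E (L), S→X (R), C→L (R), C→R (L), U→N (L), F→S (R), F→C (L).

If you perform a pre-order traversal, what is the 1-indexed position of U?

Pre-order visits the node, then its left subtree, then its right subtree.
Visit F.
At F: go left to C.
  Visit C.
  At C: go left to R.
    R is a leaf — visit R.
  At C: go right to L.
    Visit L.
    At L: go left to P.
      P is a leaf — visit P.
    At L: no right child.
At F: go right to S.
  Visit S.
  At S: go left to E.
    Visit E.
    At E: go left to U.
      Visit U.
      At U: go left to N.
        N is a leaf — visit N.
      At U: no right child.
    At E: no right child.
  At S: go right to X.
    Visit X.
    At X: go left to K.
      Visit K.
      At K: go left to G.
        G is a leaf — visit G.
      At K: no right child.
    At X: no right child.
Full pre-order sequence: F, C, R, L, P, S, E, U, N, X, K, G.

8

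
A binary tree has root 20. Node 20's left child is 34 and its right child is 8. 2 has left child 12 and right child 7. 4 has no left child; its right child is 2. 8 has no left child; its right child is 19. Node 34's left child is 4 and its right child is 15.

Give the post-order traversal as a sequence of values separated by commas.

Post-order visits the left subtree, then the right subtree, then the node.
At 20: go left to 34.
  At 34: go left to 4.
    At 4: no left child.
    At 4: go right to 2.
      At 2: go left to 12.
        12 is a leaf — visit 12.
      At 2: go right to 7.
        7 is a leaf — visit 7.
      Visit 2.
    Visit 4.
  At 34: go right to 15.
    15 is a leaf — visit 15.
  Visit 34.
At 20: go right to 8.
  At 8: no left child.
  At 8: go right to 19.
    19 is a leaf — visit 19.
  Visit 8.
Visit 20.

12, 7, 2, 4, 15, 34, 19, 8, 20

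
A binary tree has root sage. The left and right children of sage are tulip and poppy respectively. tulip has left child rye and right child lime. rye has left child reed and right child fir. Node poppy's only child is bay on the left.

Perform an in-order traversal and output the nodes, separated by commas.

In-order visits the left subtree, then the node, then the right subtree.
At sage: go left to tulip.
  At tulip: go left to rye.
    At rye: go left to reed.
      reed is a leaf — visit reed.
    Visit rye.
    At rye: go right to fir.
      fir is a leaf — visit fir.
  Visit tulip.
  At tulip: go right to lime.
    lime is a leaf — visit lime.
Visit sage.
At sage: go right to poppy.
  At poppy: go left to bay.
    bay is a leaf — visit bay.
  Visit poppy.
  At poppy: no right child.

reed, rye, fir, tulip, lime, sage, bay, poppy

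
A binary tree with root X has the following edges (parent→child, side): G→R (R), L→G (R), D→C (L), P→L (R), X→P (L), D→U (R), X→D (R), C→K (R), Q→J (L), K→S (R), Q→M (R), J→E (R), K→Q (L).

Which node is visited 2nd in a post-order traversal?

Post-order visits the left subtree, then the right subtree, then the node.
At X: go left to P.
  At P: no left child.
  At P: go right to L.
    At L: no left child.
    At L: go right to G.
      At G: no left child.
      At G: go right to R.
        R is a leaf — visit R.
      Visit G.
    Visit L.
  Visit P.
At X: go right to D.
  At D: go left to C.
    At C: no left child.
    At C: go right to K.
      At K: go left to Q.
        At Q: go left to J.
          At J: no left child.
          At J: go right to E.
            E is a leaf — visit E.
          Visit J.
        At Q: go right to M.
          M is a leaf — visit M.
        Visit Q.
      At K: go right to S.
        S is a leaf — visit S.
      Visit K.
    Visit C.
  At D: go right to U.
    U is a leaf — visit U.
  Visit D.
Visit X.
Full post-order sequence: R, G, L, P, E, J, M, Q, S, K, C, U, D, X.

G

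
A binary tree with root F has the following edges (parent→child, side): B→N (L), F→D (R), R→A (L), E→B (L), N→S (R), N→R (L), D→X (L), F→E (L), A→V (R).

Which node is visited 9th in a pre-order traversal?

D

Pre-order visits the node, then its left subtree, then its right subtree.
Visit F.
At F: go left to E.
  Visit E.
  At E: go left to B.
    Visit B.
    At B: go left to N.
      Visit N.
      At N: go left to R.
        Visit R.
        At R: go left to A.
          Visit A.
          At A: no left child.
          At A: go right to V.
            V is a leaf — visit V.
        At R: no right child.
      At N: go right to S.
        S is a leaf — visit S.
    At B: no right child.
  At E: no right child.
At F: go right to D.
  Visit D.
  At D: go left to X.
    X is a leaf — visit X.
  At D: no right child.
Full pre-order sequence: F, E, B, N, R, A, V, S, D, X.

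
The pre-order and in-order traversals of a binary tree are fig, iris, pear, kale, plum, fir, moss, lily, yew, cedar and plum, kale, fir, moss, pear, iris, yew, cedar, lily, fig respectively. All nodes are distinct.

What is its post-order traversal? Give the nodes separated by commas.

plum, moss, fir, kale, pear, cedar, yew, lily, iris, fig

The first element of pre-order is the root; it splits in-order into left and right subtrees.
Root fig: left subtree has 9 nodes {plum, kale, fir, moss, pear, iris, yew, cedar, lily}, right has 0 { }.
  Root iris: left subtree has 5 nodes {plum, kale, fir, moss, pear}, right has 3 {yew, cedar, lily}.
    Root pear: left subtree has 4 nodes {plum, kale, fir, moss}, right has 0 { }.
      Root kale: left subtree has 1 node {plum}, right has 2 {fir, moss}.
        Root fir: left subtree has 0 nodes { }, right has 1 {moss}.
    Root lily: left subtree has 2 nodes {yew, cedar}, right has 0 { }.
      Root yew: left subtree has 0 nodes { }, right has 1 {cedar}.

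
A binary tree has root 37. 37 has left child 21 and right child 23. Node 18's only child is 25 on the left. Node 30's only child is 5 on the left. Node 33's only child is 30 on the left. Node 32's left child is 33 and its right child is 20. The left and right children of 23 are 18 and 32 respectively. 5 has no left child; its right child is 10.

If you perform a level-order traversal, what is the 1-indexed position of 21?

2

Level-order visits nodes level by level from the root, left to right within each level.
Level 0: 37
Level 1: 21, 23
Level 2: 18, 32
Level 3: 25, 33, 20
Level 4: 30
Level 5: 5
Level 6: 10
Full level-order sequence: 37, 21, 23, 18, 32, 25, 33, 20, 30, 5, 10.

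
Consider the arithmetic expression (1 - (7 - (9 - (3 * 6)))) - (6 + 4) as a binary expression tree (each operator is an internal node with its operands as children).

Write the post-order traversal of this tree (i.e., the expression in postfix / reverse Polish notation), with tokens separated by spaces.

1 7 9 3 6 * - - - 6 4 + -

Post-order on an expression tree gives postfix notation: for each operator, emit left operand, right operand, then the operator.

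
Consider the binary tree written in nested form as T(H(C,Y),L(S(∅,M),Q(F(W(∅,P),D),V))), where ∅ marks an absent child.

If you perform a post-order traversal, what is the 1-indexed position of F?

Post-order visits the left subtree, then the right subtree, then the node.
At T: go left to H.
  At H: go left to C.
    C is a leaf — visit C.
  At H: go right to Y.
    Y is a leaf — visit Y.
  Visit H.
At T: go right to L.
  At L: go left to S.
    At S: no left child.
    At S: go right to M.
      M is a leaf — visit M.
    Visit S.
  At L: go right to Q.
    At Q: go left to F.
      At F: go left to W.
        At W: no left child.
        At W: go right to P.
          P is a leaf — visit P.
        Visit W.
      At F: go right to D.
        D is a leaf — visit D.
      Visit F.
    At Q: go right to V.
      V is a leaf — visit V.
    Visit Q.
  Visit L.
Visit T.
Full post-order sequence: C, Y, H, M, S, P, W, D, F, V, Q, L, T.

9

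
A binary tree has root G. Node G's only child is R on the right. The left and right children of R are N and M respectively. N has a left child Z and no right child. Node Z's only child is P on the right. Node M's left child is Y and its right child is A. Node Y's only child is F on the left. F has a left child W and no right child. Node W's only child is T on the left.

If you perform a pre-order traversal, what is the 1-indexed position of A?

11

Pre-order visits the node, then its left subtree, then its right subtree.
Visit G.
At G: no left child.
At G: go right to R.
  Visit R.
  At R: go left to N.
    Visit N.
    At N: go left to Z.
      Visit Z.
      At Z: no left child.
      At Z: go right to P.
        P is a leaf — visit P.
    At N: no right child.
  At R: go right to M.
    Visit M.
    At M: go left to Y.
      Visit Y.
      At Y: go left to F.
        Visit F.
        At F: go left to W.
          Visit W.
          At W: go left to T.
            T is a leaf — visit T.
          At W: no right child.
        At F: no right child.
      At Y: no right child.
    At M: go right to A.
      A is a leaf — visit A.
Full pre-order sequence: G, R, N, Z, P, M, Y, F, W, T, A.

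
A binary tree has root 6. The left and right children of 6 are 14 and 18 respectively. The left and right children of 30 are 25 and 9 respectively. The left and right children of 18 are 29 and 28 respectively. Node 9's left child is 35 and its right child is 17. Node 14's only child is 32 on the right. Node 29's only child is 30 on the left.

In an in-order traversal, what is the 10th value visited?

18

In-order visits the left subtree, then the node, then the right subtree.
At 6: go left to 14.
  At 14: no left child.
  Visit 14.
  At 14: go right to 32.
    32 is a leaf — visit 32.
Visit 6.
At 6: go right to 18.
  At 18: go left to 29.
    At 29: go left to 30.
      At 30: go left to 25.
        25 is a leaf — visit 25.
      Visit 30.
      At 30: go right to 9.
        At 9: go left to 35.
          35 is a leaf — visit 35.
        Visit 9.
        At 9: go right to 17.
          17 is a leaf — visit 17.
    Visit 29.
    At 29: no right child.
  Visit 18.
  At 18: go right to 28.
    28 is a leaf — visit 28.
Full in-order sequence: 14, 32, 6, 25, 30, 35, 9, 17, 29, 18, 28.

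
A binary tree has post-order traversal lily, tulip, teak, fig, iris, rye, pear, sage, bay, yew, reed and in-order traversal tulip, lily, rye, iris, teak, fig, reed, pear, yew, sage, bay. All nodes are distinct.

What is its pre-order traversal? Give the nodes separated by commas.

The last element of post-order is the root; it splits in-order into left and right subtrees.
Root reed: left subtree has 6 nodes {tulip, lily, rye, iris, teak, fig}, right has 4 {pear, yew, sage, bay}.
  Root rye: left subtree has 2 nodes {tulip, lily}, right has 3 {iris, teak, fig}.
    Root tulip: left subtree has 0 nodes { }, right has 1 {lily}.
    Root iris: left subtree has 0 nodes { }, right has 2 {teak, fig}.
      Root fig: left subtree has 1 node {teak}, right has 0 { }.
  Root yew: left subtree has 1 node {pear}, right has 2 {sage, bay}.
    Root bay: left subtree has 1 node {sage}, right has 0 { }.

reed, rye, tulip, lily, iris, fig, teak, yew, pear, bay, sage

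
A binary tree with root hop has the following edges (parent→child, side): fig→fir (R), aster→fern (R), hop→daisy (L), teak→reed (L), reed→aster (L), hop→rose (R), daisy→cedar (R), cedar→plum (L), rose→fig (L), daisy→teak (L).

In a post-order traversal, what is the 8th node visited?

fir

Post-order visits the left subtree, then the right subtree, then the node.
At hop: go left to daisy.
  At daisy: go left to teak.
    At teak: go left to reed.
      At reed: go left to aster.
        At aster: no left child.
        At aster: go right to fern.
          fern is a leaf — visit fern.
        Visit aster.
      At reed: no right child.
      Visit reed.
    At teak: no right child.
    Visit teak.
  At daisy: go right to cedar.
    At cedar: go left to plum.
      plum is a leaf — visit plum.
    At cedar: no right child.
    Visit cedar.
  Visit daisy.
At hop: go right to rose.
  At rose: go left to fig.
    At fig: no left child.
    At fig: go right to fir.
      fir is a leaf — visit fir.
    Visit fig.
  At rose: no right child.
  Visit rose.
Visit hop.
Full post-order sequence: fern, aster, reed, teak, plum, cedar, daisy, fir, fig, rose, hop.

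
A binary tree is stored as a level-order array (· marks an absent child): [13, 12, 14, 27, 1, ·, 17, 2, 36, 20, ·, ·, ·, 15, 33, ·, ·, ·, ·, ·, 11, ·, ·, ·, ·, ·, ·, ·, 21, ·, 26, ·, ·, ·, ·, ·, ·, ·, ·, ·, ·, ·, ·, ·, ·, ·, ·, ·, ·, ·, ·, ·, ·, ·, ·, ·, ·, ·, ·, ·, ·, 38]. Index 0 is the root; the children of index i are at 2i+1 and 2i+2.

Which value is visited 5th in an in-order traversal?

20

In-order visits the left subtree, then the node, then the right subtree.
At 13: go left to 12.
  At 12: go left to 27.
    At 27: go left to 2.
      2 is a leaf — visit 2.
    Visit 27.
    At 27: go right to 36.
      36 is a leaf — visit 36.
  Visit 12.
  At 12: go right to 1.
    At 1: go left to 20.
      At 20: no left child.
      Visit 20.
      At 20: go right to 11.
        11 is a leaf — visit 11.
    Visit 1.
    At 1: no right child.
Visit 13.
At 13: go right to 14.
  At 14: no left child.
  Visit 14.
  At 14: go right to 17.
    At 17: go left to 15.
      At 15: no left child.
      Visit 15.
      At 15: go right to 21.
        21 is a leaf — visit 21.
    Visit 17.
    At 17: go right to 33.
      At 33: no left child.
      Visit 33.
      At 33: go right to 26.
        At 26: go left to 38.
          38 is a leaf — visit 38.
        Visit 26.
        At 26: no right child.
Full in-order sequence: 2, 27, 36, 12, 20, 11, 1, 13, 14, 15, 21, 17, 33, 38, 26.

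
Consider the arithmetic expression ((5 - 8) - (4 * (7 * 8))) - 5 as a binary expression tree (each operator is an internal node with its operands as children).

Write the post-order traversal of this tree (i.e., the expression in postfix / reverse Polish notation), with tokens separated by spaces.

5 8 - 4 7 8 * * - 5 -

Post-order on an expression tree gives postfix notation: for each operator, emit left operand, right operand, then the operator.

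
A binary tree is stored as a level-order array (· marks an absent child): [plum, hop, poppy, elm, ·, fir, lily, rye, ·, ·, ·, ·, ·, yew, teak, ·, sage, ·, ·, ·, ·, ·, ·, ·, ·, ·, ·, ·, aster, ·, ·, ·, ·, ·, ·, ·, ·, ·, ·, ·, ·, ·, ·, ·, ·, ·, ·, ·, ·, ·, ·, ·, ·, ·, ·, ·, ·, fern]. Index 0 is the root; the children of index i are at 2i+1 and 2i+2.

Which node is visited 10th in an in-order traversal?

In-order visits the left subtree, then the node, then the right subtree.
At plum: go left to hop.
  At hop: go left to elm.
    At elm: go left to rye.
      At rye: no left child.
      Visit rye.
      At rye: go right to sage.
        sage is a leaf — visit sage.
    Visit elm.
    At elm: no right child.
  Visit hop.
  At hop: no right child.
Visit plum.
At plum: go right to poppy.
  At poppy: go left to fir.
    fir is a leaf — visit fir.
  Visit poppy.
  At poppy: go right to lily.
    At lily: go left to yew.
      At yew: no left child.
      Visit yew.
      At yew: go right to aster.
        At aster: go left to fern.
          fern is a leaf — visit fern.
        Visit aster.
        At aster: no right child.
    Visit lily.
    At lily: go right to teak.
      teak is a leaf — visit teak.
Full in-order sequence: rye, sage, elm, hop, plum, fir, poppy, yew, fern, aster, lily, teak.

aster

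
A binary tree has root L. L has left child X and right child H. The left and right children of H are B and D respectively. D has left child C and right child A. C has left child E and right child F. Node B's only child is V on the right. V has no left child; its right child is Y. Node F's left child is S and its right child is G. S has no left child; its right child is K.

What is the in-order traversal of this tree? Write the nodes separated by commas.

X, L, B, V, Y, H, E, C, S, K, F, G, D, A

In-order visits the left subtree, then the node, then the right subtree.
At L: go left to X.
  X is a leaf — visit X.
Visit L.
At L: go right to H.
  At H: go left to B.
    At B: no left child.
    Visit B.
    At B: go right to V.
      At V: no left child.
      Visit V.
      At V: go right to Y.
        Y is a leaf — visit Y.
  Visit H.
  At H: go right to D.
    At D: go left to C.
      At C: go left to E.
        E is a leaf — visit E.
      Visit C.
      At C: go right to F.
        At F: go left to S.
          At S: no left child.
          Visit S.
          At S: go right to K.
            K is a leaf — visit K.
        Visit F.
        At F: go right to G.
          G is a leaf — visit G.
    Visit D.
    At D: go right to A.
      A is a leaf — visit A.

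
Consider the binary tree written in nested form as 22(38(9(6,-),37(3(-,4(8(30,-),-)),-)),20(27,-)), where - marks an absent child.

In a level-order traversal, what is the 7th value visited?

6

Level-order visits nodes level by level from the root, left to right within each level.
Level 0: 22
Level 1: 38, 20
Level 2: 9, 37, 27
Level 3: 6, 3
Level 4: 4
Level 5: 8
Level 6: 30
Full level-order sequence: 22, 38, 20, 9, 37, 27, 6, 3, 4, 8, 30.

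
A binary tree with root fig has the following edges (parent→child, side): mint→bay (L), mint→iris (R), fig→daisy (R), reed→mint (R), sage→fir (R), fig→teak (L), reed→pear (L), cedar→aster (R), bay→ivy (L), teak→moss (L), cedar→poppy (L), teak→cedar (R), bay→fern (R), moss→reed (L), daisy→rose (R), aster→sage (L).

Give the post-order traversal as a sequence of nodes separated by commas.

pear, ivy, fern, bay, iris, mint, reed, moss, poppy, fir, sage, aster, cedar, teak, rose, daisy, fig

Post-order visits the left subtree, then the right subtree, then the node.
At fig: go left to teak.
  At teak: go left to moss.
    At moss: go left to reed.
      At reed: go left to pear.
        pear is a leaf — visit pear.
      At reed: go right to mint.
        At mint: go left to bay.
          At bay: go left to ivy.
            ivy is a leaf — visit ivy.
          At bay: go right to fern.
            fern is a leaf — visit fern.
          Visit bay.
        At mint: go right to iris.
          iris is a leaf — visit iris.
        Visit mint.
      Visit reed.
    At moss: no right child.
    Visit moss.
  At teak: go right to cedar.
    At cedar: go left to poppy.
      poppy is a leaf — visit poppy.
    At cedar: go right to aster.
      At aster: go left to sage.
        At sage: no left child.
        At sage: go right to fir.
          fir is a leaf — visit fir.
        Visit sage.
      At aster: no right child.
      Visit aster.
    Visit cedar.
  Visit teak.
At fig: go right to daisy.
  At daisy: no left child.
  At daisy: go right to rose.
    rose is a leaf — visit rose.
  Visit daisy.
Visit fig.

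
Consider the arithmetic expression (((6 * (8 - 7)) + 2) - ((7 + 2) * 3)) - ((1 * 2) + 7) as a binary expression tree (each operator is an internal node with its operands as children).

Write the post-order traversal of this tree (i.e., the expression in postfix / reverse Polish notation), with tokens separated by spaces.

6 8 7 - * 2 + 7 2 + 3 * - 1 2 * 7 + -

Post-order on an expression tree gives postfix notation: for each operator, emit left operand, right operand, then the operator.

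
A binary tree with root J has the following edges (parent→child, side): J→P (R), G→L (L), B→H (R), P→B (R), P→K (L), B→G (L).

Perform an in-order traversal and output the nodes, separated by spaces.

J K P L G B H

In-order visits the left subtree, then the node, then the right subtree.
At J: no left child.
Visit J.
At J: go right to P.
  At P: go left to K.
    K is a leaf — visit K.
  Visit P.
  At P: go right to B.
    At B: go left to G.
      At G: go left to L.
        L is a leaf — visit L.
      Visit G.
      At G: no right child.
    Visit B.
    At B: go right to H.
      H is a leaf — visit H.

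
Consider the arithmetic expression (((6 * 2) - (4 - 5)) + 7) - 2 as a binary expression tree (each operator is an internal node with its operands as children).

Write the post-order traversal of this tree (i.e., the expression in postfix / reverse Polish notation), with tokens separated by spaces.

Post-order on an expression tree gives postfix notation: for each operator, emit left operand, right operand, then the operator.

6 2 * 4 5 - - 7 + 2 -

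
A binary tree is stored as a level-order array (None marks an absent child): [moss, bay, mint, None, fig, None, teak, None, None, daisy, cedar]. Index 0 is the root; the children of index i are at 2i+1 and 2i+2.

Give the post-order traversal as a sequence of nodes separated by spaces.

Post-order visits the left subtree, then the right subtree, then the node.
At moss: go left to bay.
  At bay: no left child.
  At bay: go right to fig.
    At fig: go left to daisy.
      daisy is a leaf — visit daisy.
    At fig: go right to cedar.
      cedar is a leaf — visit cedar.
    Visit fig.
  Visit bay.
At moss: go right to mint.
  At mint: no left child.
  At mint: go right to teak.
    teak is a leaf — visit teak.
  Visit mint.
Visit moss.

daisy cedar fig bay teak mint moss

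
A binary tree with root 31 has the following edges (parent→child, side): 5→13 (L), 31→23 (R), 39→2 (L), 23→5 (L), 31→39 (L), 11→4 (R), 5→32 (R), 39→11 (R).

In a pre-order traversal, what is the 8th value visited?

Pre-order visits the node, then its left subtree, then its right subtree.
Visit 31.
At 31: go left to 39.
  Visit 39.
  At 39: go left to 2.
    2 is a leaf — visit 2.
  At 39: go right to 11.
    Visit 11.
    At 11: no left child.
    At 11: go right to 4.
      4 is a leaf — visit 4.
At 31: go right to 23.
  Visit 23.
  At 23: go left to 5.
    Visit 5.
    At 5: go left to 13.
      13 is a leaf — visit 13.
    At 5: go right to 32.
      32 is a leaf — visit 32.
  At 23: no right child.
Full pre-order sequence: 31, 39, 2, 11, 4, 23, 5, 13, 32.

13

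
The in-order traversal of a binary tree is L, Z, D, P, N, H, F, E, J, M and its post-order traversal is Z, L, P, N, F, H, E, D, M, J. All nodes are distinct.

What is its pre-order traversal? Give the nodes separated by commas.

The last element of post-order is the root; it splits in-order into left and right subtrees.
Root J: left subtree has 8 nodes {L, Z, D, P, N, H, F, E}, right has 1 {M}.
  Root D: left subtree has 2 nodes {L, Z}, right has 5 {P, N, H, F, E}.
    Root L: left subtree has 0 nodes { }, right has 1 {Z}.
    Root E: left subtree has 4 nodes {P, N, H, F}, right has 0 { }.
      Root H: left subtree has 2 nodes {P, N}, right has 1 {F}.
        Root N: left subtree has 1 node {P}, right has 0 { }.

J, D, L, Z, E, H, N, P, F, M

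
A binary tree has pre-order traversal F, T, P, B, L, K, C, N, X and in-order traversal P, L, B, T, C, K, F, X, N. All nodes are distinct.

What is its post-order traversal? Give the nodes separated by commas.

The first element of pre-order is the root; it splits in-order into left and right subtrees.
Root F: left subtree has 6 nodes {P, L, B, T, C, K}, right has 2 {X, N}.
  Root T: left subtree has 3 nodes {P, L, B}, right has 2 {C, K}.
    Root P: left subtree has 0 nodes { }, right has 2 {L, B}.
      Root B: left subtree has 1 node {L}, right has 0 { }.
    Root K: left subtree has 1 node {C}, right has 0 { }.
  Root N: left subtree has 1 node {X}, right has 0 { }.

L, B, P, C, K, T, X, N, F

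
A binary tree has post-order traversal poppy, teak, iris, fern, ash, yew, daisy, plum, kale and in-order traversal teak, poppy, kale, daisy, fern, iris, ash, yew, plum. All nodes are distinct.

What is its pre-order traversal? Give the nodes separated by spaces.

kale teak poppy plum daisy yew ash fern iris

The last element of post-order is the root; it splits in-order into left and right subtrees.
Root kale: left subtree has 2 nodes {teak, poppy}, right has 6 {daisy, fern, iris, ash, yew, plum}.
  Root teak: left subtree has 0 nodes { }, right has 1 {poppy}.
  Root plum: left subtree has 5 nodes {daisy, fern, iris, ash, yew}, right has 0 { }.
    Root daisy: left subtree has 0 nodes { }, right has 4 {fern, iris, ash, yew}.
      Root yew: left subtree has 3 nodes {fern, iris, ash}, right has 0 { }.
        Root ash: left subtree has 2 nodes {fern, iris}, right has 0 { }.
          Root fern: left subtree has 0 nodes { }, right has 1 {iris}.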